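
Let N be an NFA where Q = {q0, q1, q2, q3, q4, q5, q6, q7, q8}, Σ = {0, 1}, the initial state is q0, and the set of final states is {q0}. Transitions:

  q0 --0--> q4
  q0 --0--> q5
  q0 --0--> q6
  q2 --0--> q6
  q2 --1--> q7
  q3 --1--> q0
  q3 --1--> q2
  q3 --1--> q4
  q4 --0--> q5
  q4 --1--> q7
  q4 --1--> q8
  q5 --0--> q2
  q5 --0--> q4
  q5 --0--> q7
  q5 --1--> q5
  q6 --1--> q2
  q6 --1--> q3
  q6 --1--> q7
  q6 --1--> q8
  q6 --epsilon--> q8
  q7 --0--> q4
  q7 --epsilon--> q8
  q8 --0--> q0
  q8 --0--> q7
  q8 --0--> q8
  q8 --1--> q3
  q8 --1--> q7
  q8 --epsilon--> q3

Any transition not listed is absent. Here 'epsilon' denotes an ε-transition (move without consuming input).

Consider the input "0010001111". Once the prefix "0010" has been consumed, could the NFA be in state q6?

Yes

Start in {q0}.
Read '0': {q0} → {q3, q4, q5, q6, q8}.
Read '0': {q3, q4, q5, q6, q8} → {q0, q2, q3, q4, q5, q7, q8}.
Read '1': {q0, q2, q3, q4, q5, q7, q8} → {q0, q2, q3, q4, q5, q7, q8}.
Read '0': {q0, q2, q3, q4, q5, q7, q8} → {q0, q2, q3, q4, q5, q6, q7, q8}.
State q6 is in {q0, q2, q3, q4, q5, q6, q7, q8}.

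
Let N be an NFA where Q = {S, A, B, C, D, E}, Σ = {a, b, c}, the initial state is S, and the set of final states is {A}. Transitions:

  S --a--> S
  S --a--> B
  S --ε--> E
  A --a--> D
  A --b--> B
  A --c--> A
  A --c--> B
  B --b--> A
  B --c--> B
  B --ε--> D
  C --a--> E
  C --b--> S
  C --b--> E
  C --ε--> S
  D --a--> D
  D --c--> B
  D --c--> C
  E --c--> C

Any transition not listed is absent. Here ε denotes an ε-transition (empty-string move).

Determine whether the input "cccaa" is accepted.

Start: ε-closure({S}) = {S, E}.
Read 'c': {S, E} → {S, C, E}.
Read 'c': {S, C, E} → {S, C, E}.
Read 'c': {S, C, E} → {S, C, E}.
Read 'a': {S, C, E} → {S, B, D, E}.
Read 'a': {S, B, D, E} → {S, B, D, E}.
The final set {S, B, D, E} contains no accepting state.

No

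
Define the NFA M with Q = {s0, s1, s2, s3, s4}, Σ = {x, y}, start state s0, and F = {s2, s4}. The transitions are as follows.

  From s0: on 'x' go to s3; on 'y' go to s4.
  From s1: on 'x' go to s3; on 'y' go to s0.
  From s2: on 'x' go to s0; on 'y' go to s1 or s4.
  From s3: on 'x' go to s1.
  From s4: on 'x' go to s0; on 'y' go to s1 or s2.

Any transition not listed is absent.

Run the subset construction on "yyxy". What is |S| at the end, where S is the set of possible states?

1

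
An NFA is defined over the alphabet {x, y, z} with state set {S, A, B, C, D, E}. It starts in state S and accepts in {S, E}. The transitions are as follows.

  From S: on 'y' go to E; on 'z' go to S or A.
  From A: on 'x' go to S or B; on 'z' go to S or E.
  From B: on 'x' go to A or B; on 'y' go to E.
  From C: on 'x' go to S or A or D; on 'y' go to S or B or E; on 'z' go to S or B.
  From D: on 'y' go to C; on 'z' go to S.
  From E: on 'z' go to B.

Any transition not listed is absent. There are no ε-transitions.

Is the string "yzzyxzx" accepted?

No

Start in {S}.
Read 'y': S→{E}; now {E}.
Read 'z': E→{B}; now {B}.
Read 'z': B→∅; now ∅.
The set is empty and remains empty for the remaining 4 symbols.
The final set ∅ contains no accepting state.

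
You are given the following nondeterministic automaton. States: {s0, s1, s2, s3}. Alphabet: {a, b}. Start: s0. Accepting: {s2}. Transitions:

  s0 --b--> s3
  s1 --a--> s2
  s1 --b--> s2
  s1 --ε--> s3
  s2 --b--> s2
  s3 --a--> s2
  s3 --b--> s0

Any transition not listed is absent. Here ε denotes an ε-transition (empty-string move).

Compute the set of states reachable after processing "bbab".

∅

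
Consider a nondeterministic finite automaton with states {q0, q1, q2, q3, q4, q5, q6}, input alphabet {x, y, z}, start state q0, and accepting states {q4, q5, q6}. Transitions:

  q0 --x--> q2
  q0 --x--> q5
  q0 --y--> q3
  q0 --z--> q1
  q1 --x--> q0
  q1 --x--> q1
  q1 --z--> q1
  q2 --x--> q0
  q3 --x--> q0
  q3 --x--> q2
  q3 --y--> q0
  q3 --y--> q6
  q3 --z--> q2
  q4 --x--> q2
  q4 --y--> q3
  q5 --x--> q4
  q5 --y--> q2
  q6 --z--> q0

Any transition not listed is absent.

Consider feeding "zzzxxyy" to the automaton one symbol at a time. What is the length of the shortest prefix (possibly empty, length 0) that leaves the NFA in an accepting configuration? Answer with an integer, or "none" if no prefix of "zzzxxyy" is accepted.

5

Start in {q0}.
Read 'z': q0→{q1}; now {q1}.
Read 'z': q1→{q1}; now {q1}.
Read 'z': q1→{q1}; now {q1}.
Read 'x': q1→{q0, q1}; now {q0, q1}.
Read 'x': q0→{q2, q5}, q1→{q0, q1}; now {q0, q1, q2, q5}.
None of the earlier sets intersect F, but {q0, q1, q2, q5} does.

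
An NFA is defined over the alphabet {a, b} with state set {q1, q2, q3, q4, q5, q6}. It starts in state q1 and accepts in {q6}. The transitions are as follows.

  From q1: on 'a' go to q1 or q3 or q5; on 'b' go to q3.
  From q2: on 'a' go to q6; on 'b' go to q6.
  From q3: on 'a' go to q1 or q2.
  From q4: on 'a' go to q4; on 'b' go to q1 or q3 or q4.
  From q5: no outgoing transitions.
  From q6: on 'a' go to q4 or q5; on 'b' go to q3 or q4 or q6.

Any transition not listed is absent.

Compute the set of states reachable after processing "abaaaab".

Start in {q1}.
Read 'a': q1→{q1, q3, q5}; now {q1, q3, q5}.
Read 'b': q1→{q3}, q3→∅, q5→∅; now {q3}.
Read 'a': q3→{q1, q2}; now {q1, q2}.
Read 'a': q1→{q1, q3, q5}, q2→{q6}; now {q1, q3, q5, q6}.
Read 'a': q1→{q1, q3, q5}, q3→{q1, q2}, q5→∅, q6→{q4, q5}; now {q1, q2, q3, q4, q5}.
Read 'a': q1→{q1, q3, q5}, q2→{q6}, q3→{q1, q2}, q4→{q4}, q5→∅; now {q1, q2, q3, q4, q5, q6}.
Read 'b': q1→{q3}, q2→{q6}, q3→∅, q4→{q1, q3, q4}, q5→∅, q6→{q3, q4, q6}; now {q1, q3, q4, q6}.

{q1, q3, q4, q6}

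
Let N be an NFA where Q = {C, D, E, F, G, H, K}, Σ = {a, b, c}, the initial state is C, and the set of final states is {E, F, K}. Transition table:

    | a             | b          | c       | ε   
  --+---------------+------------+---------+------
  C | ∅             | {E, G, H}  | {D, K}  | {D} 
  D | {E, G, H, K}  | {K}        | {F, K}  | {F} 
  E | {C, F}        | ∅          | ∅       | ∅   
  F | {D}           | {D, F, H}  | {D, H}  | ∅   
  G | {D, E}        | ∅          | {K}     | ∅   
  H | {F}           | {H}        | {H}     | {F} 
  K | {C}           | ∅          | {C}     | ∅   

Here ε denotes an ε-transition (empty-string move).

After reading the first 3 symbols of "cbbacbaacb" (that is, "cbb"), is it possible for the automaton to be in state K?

Start: ε-closure({C}) = {C, D, F}.
Read 'c': C→{D, K}, D→{F, K}, F→{D, H}; now {D, F, H, K}.
Read 'b': D→{K}, F→{D, F, H}, H→{H}, K→∅; now {D, F, H, K}.
Read 'b': D→{K}, F→{D, F, H}, H→{H}, K→∅; now {D, F, H, K}.
State K is in {D, F, H, K}.

Yes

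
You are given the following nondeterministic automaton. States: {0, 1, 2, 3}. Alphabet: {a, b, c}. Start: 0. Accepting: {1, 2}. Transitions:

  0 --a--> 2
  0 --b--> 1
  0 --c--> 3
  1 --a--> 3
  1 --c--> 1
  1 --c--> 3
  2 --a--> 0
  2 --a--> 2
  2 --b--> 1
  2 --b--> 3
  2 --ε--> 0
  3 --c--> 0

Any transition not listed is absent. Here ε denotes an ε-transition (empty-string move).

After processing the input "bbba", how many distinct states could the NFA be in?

Start in {0}.
Read 'b': {0} → {1}.
Read 'b': {1} → ∅.
The set is empty and remains empty for the remaining 2 symbols.
That set has 0 states.

0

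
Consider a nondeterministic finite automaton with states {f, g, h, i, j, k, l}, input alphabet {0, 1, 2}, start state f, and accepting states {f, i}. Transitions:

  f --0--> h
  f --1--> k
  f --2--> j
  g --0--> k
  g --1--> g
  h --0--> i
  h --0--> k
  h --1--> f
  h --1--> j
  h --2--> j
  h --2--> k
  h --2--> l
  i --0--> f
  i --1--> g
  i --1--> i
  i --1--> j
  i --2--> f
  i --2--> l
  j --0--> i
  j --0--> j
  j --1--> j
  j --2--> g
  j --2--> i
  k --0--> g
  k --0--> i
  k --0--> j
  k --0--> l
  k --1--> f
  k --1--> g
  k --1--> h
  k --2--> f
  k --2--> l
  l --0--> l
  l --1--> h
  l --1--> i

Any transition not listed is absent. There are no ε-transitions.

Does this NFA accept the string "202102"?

Start in {f}.
Read '2': f→{j}; now {j}.
Read '0': j→{i, j}; now {i, j}.
Read '2': i→{f, l}, j→{g, i}; now {f, g, i, l}.
Read '1': f→{k}, g→{g}, i→{g, i, j}, l→{h, i}; now {g, h, i, j, k}.
Read '0': g→{k}, h→{i, k}, i→{f}, j→{i, j}, k→{g, i, j, l}; now {f, g, i, j, k, l}.
Read '2': f→{j}, g→∅, i→{f, l}, j→{g, i}, k→{f, l}, l→∅; now {f, g, i, j, l}.
The final set {f, g, i, j, l} contains the accepting states f, i.

Yes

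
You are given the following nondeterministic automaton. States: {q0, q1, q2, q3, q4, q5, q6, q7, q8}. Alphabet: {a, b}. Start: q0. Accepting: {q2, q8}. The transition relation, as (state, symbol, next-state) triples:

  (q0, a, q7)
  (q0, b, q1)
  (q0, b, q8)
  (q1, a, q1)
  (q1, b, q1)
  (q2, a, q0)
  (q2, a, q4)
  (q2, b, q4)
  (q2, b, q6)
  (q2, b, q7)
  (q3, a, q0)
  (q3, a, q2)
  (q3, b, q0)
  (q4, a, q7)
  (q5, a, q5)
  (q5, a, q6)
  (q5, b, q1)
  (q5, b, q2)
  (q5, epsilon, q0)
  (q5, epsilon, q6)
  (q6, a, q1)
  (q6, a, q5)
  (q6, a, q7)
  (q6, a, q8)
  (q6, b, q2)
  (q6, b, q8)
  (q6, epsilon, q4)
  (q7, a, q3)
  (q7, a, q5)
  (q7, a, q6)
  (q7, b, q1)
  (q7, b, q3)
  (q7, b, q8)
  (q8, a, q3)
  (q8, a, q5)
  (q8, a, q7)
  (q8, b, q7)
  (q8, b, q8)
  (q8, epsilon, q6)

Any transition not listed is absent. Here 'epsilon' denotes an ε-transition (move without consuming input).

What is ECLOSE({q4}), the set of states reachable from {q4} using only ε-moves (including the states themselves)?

Begin with {q4}.
No ε-moves leave this set, so the closure equals the set itself.

{q4}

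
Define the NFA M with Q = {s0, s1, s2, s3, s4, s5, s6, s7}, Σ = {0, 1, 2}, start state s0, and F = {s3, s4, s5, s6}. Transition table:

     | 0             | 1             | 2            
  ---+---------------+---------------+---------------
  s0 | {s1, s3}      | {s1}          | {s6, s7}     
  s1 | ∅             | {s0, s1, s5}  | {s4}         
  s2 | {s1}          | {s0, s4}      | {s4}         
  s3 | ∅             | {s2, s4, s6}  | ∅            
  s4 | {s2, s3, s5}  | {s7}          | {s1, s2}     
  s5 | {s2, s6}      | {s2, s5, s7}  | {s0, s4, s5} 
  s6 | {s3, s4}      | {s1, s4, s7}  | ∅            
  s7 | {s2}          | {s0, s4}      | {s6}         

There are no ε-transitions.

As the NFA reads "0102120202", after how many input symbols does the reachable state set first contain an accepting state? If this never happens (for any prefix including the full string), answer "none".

1

Start in {s0}.
Read '0': s0→{s1, s3}; now {s1, s3}.
None of the earlier sets intersect F, but {s1, s3} does.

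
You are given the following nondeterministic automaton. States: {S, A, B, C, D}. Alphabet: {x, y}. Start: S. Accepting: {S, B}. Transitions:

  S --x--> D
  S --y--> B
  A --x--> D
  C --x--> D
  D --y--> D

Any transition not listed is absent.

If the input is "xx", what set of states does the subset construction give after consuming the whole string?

∅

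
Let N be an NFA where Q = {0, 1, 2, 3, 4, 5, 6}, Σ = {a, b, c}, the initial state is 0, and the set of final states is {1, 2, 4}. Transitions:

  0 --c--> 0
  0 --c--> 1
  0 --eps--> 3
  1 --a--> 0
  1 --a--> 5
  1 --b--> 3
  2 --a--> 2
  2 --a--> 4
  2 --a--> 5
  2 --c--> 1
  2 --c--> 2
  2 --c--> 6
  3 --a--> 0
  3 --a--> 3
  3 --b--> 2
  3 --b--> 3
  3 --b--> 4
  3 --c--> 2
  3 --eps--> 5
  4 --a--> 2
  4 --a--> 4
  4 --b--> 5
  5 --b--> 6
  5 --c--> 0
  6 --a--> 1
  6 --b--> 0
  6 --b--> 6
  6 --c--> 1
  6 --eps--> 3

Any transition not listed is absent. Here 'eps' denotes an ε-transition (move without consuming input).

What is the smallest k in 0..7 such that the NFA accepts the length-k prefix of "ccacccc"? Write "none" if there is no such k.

1

Start: ε-closure({0}) = {0, 3, 5}.
Read 'c': 0→{0, 1}, 3→{2}, 5→{0}; union {0, 1, 2}; ε-closure = {0, 1, 2, 3, 5}.
None of the earlier sets intersect F, but {0, 1, 2, 3, 5} does.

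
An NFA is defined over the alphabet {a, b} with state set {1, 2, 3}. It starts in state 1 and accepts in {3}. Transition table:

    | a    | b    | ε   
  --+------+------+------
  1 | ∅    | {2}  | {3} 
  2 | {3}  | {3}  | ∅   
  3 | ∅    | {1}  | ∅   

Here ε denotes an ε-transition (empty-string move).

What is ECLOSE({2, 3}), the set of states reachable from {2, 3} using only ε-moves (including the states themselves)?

Begin with {2, 3}.
No ε-moves leave this set, so the closure equals the set itself.

{2, 3}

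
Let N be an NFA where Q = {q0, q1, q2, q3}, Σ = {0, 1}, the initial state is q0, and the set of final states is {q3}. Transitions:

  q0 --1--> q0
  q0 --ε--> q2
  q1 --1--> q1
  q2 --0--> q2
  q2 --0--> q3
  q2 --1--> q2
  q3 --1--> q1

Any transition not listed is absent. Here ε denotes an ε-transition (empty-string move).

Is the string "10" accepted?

Start: ε-closure({q0}) = {q0, q2}.
Read '1': q0→{q0}, q2→{q2}; now {q0, q2}.
Read '0': q0→∅, q2→{q2, q3}; now {q2, q3}.
The final set {q2, q3} contains the accepting state q3.

Yes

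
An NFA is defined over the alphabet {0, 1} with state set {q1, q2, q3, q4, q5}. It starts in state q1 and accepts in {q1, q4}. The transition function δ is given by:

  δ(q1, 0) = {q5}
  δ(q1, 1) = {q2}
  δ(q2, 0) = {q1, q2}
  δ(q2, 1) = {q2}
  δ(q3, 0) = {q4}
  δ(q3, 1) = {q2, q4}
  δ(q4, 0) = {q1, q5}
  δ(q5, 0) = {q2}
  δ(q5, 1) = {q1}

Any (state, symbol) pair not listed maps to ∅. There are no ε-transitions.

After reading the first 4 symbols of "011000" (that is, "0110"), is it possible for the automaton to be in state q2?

Start in {q1}.
Read '0': {q1} → {q5}.
Read '1': {q5} → {q1}.
Read '1': {q1} → {q2}.
Read '0': {q2} → {q1, q2}.
State q2 is in {q1, q2}.

Yes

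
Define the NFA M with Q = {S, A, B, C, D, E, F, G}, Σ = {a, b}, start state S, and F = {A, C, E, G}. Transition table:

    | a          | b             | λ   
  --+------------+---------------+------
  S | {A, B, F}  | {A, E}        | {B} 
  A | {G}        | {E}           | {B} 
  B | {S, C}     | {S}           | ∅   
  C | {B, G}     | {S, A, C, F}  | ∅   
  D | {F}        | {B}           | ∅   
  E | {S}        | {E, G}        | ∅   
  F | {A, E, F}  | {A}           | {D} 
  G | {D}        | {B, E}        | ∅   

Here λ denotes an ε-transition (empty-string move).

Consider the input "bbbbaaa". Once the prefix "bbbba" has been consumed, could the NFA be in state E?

Start: ε-closure({S}) = {S, B}.
Read 'b': S→{A, E}, B→{S}; union {S, A, E}; ε-closure = {S, A, B, E}.
Read 'b': S→{A, E}, A→{E}, B→{S}, E→{E, G}; union {S, A, E, G}; ε-closure = {S, A, B, E, G}.
Read 'b': S→{A, E}, A→{E}, B→{S}, E→{E, G}, G→{B, E}; now {S, A, B, E, G}.
Read 'b': S→{A, E}, A→{E}, B→{S}, E→{E, G}, G→{B, E}; now {S, A, B, E, G}.
Read 'a': S→{A, B, F}, A→{G}, B→{S, C}, E→{S}, G→{D}; now {S, A, B, C, D, F, G}.
State E is not in {S, A, B, C, D, F, G}.

No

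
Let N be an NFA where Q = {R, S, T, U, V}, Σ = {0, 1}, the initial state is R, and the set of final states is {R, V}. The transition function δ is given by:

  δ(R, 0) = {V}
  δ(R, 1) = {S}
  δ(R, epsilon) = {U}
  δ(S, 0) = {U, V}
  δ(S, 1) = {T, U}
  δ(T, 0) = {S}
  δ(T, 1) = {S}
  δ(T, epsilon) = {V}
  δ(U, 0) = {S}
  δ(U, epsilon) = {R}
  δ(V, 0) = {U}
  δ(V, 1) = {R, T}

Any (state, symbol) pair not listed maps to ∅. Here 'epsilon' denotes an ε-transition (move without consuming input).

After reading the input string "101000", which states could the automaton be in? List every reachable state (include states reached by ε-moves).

{R, S, U, V}

Start: ε-closure({R}) = {R, U}.
Read '1': {R, U} → {S}.
Read '0': {S} → {R, U, V}.
Read '1': {R, U, V} → {R, S, T, U, V}.
Read '0': {R, S, T, U, V} → {R, S, U, V}.
Read '0': {R, S, U, V} → {R, S, U, V}.
Read '0': {R, S, U, V} → {R, S, U, V}.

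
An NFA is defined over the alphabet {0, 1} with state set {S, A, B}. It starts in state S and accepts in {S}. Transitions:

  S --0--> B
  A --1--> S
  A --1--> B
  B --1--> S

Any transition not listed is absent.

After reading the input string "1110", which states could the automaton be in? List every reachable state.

∅

Start in {S}.
Read '1': S→∅; now ∅.
The set is empty and remains empty for the remaining 3 symbols.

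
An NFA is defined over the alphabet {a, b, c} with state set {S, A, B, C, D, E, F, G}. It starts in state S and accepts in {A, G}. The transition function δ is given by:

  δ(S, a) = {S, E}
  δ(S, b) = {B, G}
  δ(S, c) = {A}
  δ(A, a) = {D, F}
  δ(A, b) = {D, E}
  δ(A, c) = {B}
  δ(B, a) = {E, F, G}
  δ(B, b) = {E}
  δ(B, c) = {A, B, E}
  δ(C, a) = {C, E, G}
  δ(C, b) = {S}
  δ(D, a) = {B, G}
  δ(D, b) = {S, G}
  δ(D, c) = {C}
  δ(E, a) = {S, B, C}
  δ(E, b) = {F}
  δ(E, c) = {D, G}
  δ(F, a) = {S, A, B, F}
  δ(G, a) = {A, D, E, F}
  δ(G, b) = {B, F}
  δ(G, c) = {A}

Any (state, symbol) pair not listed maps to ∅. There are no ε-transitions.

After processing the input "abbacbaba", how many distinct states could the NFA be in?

Start in {S}.
Read 'a': S→{S, E}; now {S, E}.
Read 'b': S→{B, G}, E→{F}; now {B, F, G}.
Read 'b': B→{E}, F→∅, G→{B, F}; now {B, E, F}.
Read 'a': B→{E, F, G}, E→{S, B, C}, F→{S, A, B, F}; now {S, A, B, C, E, F, G}.
Read 'c': S→{A}, A→{B}, B→{A, B, E}, C→∅, E→{D, G}, F→∅, G→{A}; now {A, B, D, E, G}.
Read 'b': A→{D, E}, B→{E}, D→{S, G}, E→{F}, G→{B, F}; now {S, B, D, E, F, G}.
Read 'a': S→{S, E}, B→{E, F, G}, D→{B, G}, E→{S, B, C}, F→{S, A, B, F}, G→{A, D, E, F}; now {S, A, B, C, D, E, F, G}.
Read 'b': S→{B, G}, A→{D, E}, B→{E}, C→{S}, D→{S, G}, E→{F}, F→∅, G→{B, F}; now {S, B, D, E, F, G}.
Read 'a': S→{S, E}, B→{E, F, G}, D→{B, G}, E→{S, B, C}, F→{S, A, B, F}, G→{A, D, E, F}; now {S, A, B, C, D, E, F, G}.
That set has 8 states.

8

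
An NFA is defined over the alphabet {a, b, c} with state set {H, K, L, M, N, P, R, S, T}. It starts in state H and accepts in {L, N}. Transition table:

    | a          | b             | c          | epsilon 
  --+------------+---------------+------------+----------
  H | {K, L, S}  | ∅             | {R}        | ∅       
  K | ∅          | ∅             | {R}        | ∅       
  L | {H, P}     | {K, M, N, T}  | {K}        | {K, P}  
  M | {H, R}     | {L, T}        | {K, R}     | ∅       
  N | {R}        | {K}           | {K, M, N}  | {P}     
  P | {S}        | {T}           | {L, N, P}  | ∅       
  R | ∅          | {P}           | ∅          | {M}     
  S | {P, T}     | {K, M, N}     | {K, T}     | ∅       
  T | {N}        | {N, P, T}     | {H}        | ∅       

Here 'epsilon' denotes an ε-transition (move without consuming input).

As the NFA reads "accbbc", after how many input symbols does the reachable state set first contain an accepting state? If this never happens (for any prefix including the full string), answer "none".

1

Start in {H}.
Read 'a': H→{K, L, S}; union {K, L, S}; ε-closure = {K, L, P, S}.
None of the earlier sets intersect F, but {K, L, P, S} does.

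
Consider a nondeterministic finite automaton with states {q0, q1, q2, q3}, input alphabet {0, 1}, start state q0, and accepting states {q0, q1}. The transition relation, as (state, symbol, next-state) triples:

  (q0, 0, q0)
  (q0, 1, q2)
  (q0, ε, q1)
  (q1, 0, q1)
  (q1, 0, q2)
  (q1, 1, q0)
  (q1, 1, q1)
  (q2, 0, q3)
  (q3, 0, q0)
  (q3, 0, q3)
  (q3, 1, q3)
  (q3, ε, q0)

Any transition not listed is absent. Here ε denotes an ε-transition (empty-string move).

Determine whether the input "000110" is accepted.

Yes

Start: ε-closure({q0}) = {q0, q1}.
Read '0': q0→{q0}, q1→{q1, q2}; now {q0, q1, q2}.
Read '0': q0→{q0}, q1→{q1, q2}, q2→{q3}; now {q0, q1, q2, q3}.
Read '0': q0→{q0}, q1→{q1, q2}, q2→{q3}, q3→{q0, q3}; now {q0, q1, q2, q3}.
Read '1': q0→{q2}, q1→{q0, q1}, q2→∅, q3→{q3}; now {q0, q1, q2, q3}.
Read '1': q0→{q2}, q1→{q0, q1}, q2→∅, q3→{q3}; now {q0, q1, q2, q3}.
Read '0': q0→{q0}, q1→{q1, q2}, q2→{q3}, q3→{q0, q3}; now {q0, q1, q2, q3}.
The final set {q0, q1, q2, q3} contains the accepting states q0, q1.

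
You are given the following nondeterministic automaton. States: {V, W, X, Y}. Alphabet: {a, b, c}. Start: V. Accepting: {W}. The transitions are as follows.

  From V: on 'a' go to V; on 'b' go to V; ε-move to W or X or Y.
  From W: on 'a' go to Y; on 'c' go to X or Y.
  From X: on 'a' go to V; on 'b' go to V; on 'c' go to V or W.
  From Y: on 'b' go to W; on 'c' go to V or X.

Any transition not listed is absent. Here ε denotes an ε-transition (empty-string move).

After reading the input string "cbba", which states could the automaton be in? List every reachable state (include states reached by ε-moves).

{V, W, X, Y}

Start: ε-closure({V}) = {V, W, X, Y}.
Read 'c': V→∅, W→{X, Y}, X→{V, W}, Y→{V, X}; now {V, W, X, Y}.
Read 'b': V→{V}, W→∅, X→{V}, Y→{W}; union {V, W}; ε-closure = {V, W, X, Y}.
Read 'b': V→{V}, W→∅, X→{V}, Y→{W}; union {V, W}; ε-closure = {V, W, X, Y}.
Read 'a': V→{V}, W→{Y}, X→{V}, Y→∅; union {V, Y}; ε-closure = {V, W, X, Y}.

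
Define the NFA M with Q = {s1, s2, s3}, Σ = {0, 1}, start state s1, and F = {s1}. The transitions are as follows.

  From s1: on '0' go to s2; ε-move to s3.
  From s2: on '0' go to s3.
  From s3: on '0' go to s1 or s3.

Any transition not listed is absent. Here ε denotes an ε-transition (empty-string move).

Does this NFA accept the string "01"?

Start: ε-closure({s1}) = {s1, s3}.
Read '0': s1→{s2}, s3→{s1, s3}; now {s1, s2, s3}.
Read '1': s1→∅, s2→∅, s3→∅; now ∅.
The final set ∅ contains no accepting state.

No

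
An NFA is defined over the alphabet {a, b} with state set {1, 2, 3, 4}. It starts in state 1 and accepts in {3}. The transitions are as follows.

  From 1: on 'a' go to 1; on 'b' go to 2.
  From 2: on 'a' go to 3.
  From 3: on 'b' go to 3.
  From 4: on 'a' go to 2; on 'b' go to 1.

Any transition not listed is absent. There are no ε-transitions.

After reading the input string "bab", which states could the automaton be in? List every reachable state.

Start in {1}.
Read 'b': 1→{2}; now {2}.
Read 'a': 2→{3}; now {3}.
Read 'b': 3→{3}; now {3}.

{3}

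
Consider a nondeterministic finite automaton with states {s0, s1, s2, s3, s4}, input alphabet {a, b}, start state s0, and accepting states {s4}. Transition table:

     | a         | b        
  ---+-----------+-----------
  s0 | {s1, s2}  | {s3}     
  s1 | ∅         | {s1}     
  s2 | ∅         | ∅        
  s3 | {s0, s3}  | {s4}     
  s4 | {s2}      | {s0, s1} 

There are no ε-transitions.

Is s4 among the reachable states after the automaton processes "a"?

Start in {s0}.
Read 'a': {s0} → {s1, s2}.
State s4 is not in {s1, s2}.

No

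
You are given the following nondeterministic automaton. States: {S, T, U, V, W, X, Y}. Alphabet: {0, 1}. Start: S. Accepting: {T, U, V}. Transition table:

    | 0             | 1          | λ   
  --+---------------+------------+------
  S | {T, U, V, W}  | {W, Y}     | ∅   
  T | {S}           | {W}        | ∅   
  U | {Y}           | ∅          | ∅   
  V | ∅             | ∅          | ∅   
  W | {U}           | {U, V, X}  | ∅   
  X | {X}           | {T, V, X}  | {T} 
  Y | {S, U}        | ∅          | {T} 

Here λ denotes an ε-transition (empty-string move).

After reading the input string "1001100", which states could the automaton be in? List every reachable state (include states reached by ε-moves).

{S, T, U, V, W, X, Y}

Start in {S}.
Read '1': S→{W, Y}; union {W, Y}; ε-closure = {T, W, Y}.
Read '0': T→{S}, W→{U}, Y→{S, U}; now {S, U}.
Read '0': S→{T, U, V, W}, U→{Y}; now {T, U, V, W, Y}.
Read '1': T→{W}, U→∅, V→∅, W→{U, V, X}, Y→∅; union {U, V, W, X}; ε-closure = {T, U, V, W, X}.
Read '1': T→{W}, U→∅, V→∅, W→{U, V, X}, X→{T, V, X}; now {T, U, V, W, X}.
Read '0': T→{S}, U→{Y}, V→∅, W→{U}, X→{X}; union {S, U, X, Y}; ε-closure = {S, T, U, X, Y}.
Read '0': S→{T, U, V, W}, T→{S}, U→{Y}, X→{X}, Y→{S, U}; now {S, T, U, V, W, X, Y}.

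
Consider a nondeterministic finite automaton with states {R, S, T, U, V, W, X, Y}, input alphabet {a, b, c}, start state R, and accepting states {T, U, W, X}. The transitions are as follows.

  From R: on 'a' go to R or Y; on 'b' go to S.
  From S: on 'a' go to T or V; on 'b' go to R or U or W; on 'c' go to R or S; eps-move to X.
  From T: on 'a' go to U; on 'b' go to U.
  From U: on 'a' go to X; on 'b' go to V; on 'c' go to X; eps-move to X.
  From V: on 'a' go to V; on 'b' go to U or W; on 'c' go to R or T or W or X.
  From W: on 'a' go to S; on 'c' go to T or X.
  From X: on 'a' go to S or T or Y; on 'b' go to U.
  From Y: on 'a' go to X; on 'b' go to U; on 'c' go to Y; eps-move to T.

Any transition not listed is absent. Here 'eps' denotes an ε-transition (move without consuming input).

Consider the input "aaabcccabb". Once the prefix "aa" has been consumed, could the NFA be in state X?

Start in {R}.
Read 'a': {R} → {R, T, Y}.
Read 'a': {R, T, Y} → {R, T, U, X, Y}.
State X is in {R, T, U, X, Y}.

Yes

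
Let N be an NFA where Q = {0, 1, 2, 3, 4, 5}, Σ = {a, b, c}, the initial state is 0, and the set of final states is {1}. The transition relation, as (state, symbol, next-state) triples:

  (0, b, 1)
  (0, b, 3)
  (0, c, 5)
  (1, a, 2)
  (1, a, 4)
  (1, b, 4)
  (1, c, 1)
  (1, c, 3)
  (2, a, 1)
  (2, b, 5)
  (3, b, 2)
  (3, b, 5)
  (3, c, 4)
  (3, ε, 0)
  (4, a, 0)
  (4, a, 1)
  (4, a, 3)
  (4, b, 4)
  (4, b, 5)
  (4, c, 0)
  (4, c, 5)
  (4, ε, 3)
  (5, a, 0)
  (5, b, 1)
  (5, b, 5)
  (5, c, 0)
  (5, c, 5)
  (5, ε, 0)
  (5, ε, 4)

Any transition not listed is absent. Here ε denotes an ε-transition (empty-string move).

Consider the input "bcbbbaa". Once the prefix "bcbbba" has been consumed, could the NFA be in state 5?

No

Start in {0}.
Read 'b': {0} → {0, 1, 3}.
Read 'c': {0, 1, 3} → {0, 1, 3, 4, 5}.
Read 'b': {0, 1, 3, 4, 5} → {0, 1, 2, 3, 4, 5}.
Read 'b': {0, 1, 2, 3, 4, 5} → {0, 1, 2, 3, 4, 5}.
Read 'b': {0, 1, 2, 3, 4, 5} → {0, 1, 2, 3, 4, 5}.
Read 'a': {0, 1, 2, 3, 4, 5} → {0, 1, 2, 3, 4}.
State 5 is not in {0, 1, 2, 3, 4}.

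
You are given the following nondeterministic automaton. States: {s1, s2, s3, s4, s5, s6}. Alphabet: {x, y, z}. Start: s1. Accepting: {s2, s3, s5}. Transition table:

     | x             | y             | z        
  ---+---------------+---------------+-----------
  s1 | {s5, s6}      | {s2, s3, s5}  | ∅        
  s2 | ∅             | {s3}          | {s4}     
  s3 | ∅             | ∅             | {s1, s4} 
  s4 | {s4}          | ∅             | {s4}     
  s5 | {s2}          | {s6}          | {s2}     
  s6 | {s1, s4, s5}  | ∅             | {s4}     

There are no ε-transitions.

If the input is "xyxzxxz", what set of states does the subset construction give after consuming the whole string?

{s4}

Start in {s1}.
Read 'x': {s1} → {s5, s6}.
Read 'y': {s5, s6} → {s6}.
Read 'x': {s6} → {s1, s4, s5}.
Read 'z': {s1, s4, s5} → {s2, s4}.
Read 'x': {s2, s4} → {s4}.
Read 'x': {s4} → {s4}.
Read 'z': {s4} → {s4}.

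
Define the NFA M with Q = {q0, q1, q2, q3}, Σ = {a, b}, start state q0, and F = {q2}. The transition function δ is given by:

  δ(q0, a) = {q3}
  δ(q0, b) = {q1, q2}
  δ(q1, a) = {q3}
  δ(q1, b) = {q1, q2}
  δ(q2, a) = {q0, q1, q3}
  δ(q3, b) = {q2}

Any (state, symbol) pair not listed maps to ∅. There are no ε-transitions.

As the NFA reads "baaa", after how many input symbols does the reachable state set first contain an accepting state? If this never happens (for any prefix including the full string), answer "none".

Start in {q0}.
Read 'b': {q0} → {q1, q2}.
None of the earlier sets intersect F, but {q1, q2} does.

1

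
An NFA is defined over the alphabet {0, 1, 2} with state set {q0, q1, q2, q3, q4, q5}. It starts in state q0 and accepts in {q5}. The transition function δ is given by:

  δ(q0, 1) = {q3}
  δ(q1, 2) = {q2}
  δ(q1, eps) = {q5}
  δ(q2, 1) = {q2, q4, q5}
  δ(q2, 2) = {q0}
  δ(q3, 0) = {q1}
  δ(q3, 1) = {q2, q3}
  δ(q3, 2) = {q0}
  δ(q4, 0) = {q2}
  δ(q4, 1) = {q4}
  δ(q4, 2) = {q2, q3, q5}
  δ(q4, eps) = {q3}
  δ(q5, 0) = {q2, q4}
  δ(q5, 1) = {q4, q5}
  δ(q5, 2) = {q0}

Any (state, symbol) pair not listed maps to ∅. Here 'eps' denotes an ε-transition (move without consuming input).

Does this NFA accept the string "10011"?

Start in {q0}.
Read '1': q0→{q3}; now {q3}.
Read '0': q3→{q1}; union {q1}; ε-closure = {q1, q5}.
Read '0': q1→∅, q5→{q2, q4}; union {q2, q4}; ε-closure = {q2, q3, q4}.
Read '1': q2→{q2, q4, q5}, q3→{q2, q3}, q4→{q4}; now {q2, q3, q4, q5}.
Read '1': q2→{q2, q4, q5}, q3→{q2, q3}, q4→{q4}, q5→{q4, q5}; now {q2, q3, q4, q5}.
The final set {q2, q3, q4, q5} contains the accepting state q5.

Yes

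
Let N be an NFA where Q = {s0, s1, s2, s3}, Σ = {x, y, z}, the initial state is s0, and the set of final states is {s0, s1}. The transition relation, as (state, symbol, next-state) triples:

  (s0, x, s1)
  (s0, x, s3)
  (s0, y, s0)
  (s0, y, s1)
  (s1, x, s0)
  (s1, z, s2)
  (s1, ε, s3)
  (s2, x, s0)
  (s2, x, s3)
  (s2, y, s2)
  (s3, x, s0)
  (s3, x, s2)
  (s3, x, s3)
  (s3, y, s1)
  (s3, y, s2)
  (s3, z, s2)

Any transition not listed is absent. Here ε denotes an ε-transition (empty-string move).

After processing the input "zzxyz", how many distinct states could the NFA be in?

0

Start in {s0}.
Read 'z': {s0} → ∅.
The set is empty and remains empty for the remaining 4 symbols.
That set has 0 states.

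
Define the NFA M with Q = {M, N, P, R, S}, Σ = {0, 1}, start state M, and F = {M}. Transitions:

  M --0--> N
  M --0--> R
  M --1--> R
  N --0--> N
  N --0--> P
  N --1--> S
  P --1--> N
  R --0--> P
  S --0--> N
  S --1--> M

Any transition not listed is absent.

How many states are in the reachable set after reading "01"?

1

Start in {M}.
Read '0': {M} → {N, R}.
Read '1': {N, R} → {S}.
That set has 1 state.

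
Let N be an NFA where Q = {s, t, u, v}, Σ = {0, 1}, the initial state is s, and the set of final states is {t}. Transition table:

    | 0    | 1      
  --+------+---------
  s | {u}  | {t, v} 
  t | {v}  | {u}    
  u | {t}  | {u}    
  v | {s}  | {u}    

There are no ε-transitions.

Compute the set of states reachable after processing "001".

Start in {s}.
Read '0': s→{u}; now {u}.
Read '0': u→{t}; now {t}.
Read '1': t→{u}; now {u}.

{u}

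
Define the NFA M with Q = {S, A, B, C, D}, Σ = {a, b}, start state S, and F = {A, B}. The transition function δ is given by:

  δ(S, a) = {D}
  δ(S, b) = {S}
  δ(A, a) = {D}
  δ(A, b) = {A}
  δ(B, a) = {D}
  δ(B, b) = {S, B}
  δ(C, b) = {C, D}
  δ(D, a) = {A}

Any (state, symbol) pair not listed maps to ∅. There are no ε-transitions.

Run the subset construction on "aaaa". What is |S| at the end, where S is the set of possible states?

1

Start in {S}.
Read 'a': S→{D}; now {D}.
Read 'a': D→{A}; now {A}.
Read 'a': A→{D}; now {D}.
Read 'a': D→{A}; now {A}.
That set has 1 state.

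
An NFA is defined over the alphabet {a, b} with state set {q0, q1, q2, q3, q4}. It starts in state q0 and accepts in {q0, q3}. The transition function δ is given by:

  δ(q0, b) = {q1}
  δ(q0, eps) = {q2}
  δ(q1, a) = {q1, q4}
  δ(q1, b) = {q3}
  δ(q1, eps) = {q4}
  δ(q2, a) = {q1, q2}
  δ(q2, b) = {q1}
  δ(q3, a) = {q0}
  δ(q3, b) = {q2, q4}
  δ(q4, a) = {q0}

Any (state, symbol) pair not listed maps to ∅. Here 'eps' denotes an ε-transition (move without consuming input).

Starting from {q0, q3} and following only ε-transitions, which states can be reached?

Begin with {q0, q3}.
ε-move q0 → q2; add q2.

{q0, q2, q3}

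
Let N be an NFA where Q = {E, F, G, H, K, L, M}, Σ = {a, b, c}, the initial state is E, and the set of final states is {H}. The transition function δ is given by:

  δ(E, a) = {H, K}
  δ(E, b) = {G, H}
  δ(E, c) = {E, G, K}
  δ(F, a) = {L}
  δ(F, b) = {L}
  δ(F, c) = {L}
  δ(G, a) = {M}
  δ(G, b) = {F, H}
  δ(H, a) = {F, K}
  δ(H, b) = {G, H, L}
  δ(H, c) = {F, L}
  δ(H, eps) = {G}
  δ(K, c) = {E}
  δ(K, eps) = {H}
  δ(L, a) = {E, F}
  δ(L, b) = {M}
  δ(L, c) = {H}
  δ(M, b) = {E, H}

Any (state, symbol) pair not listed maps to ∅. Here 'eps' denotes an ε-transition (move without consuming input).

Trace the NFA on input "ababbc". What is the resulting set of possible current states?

{E, F, G, H, K, L}

Start in {E}.
Read 'a': {E} → {G, H, K}.
Read 'b': {G, H, K} → {F, G, H, L}.
Read 'a': {F, G, H, L} → {E, F, G, H, K, L, M}.
Read 'b': {E, F, G, H, K, L, M} → {E, F, G, H, L, M}.
Read 'b': {E, F, G, H, L, M} → {E, F, G, H, L, M}.
Read 'c': {E, F, G, H, L, M} → {E, F, G, H, K, L}.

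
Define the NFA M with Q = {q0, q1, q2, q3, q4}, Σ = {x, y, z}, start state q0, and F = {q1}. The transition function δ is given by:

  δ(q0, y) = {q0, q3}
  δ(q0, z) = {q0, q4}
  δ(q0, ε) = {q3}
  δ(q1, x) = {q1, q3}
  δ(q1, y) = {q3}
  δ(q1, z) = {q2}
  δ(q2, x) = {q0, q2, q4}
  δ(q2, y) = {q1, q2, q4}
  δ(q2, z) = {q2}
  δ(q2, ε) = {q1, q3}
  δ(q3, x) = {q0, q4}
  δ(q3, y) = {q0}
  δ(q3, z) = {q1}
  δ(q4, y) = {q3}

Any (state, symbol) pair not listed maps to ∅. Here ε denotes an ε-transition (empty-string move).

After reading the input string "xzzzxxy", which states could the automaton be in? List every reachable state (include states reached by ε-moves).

{q0, q1, q2, q3, q4}

Start: ε-closure({q0}) = {q0, q3}.
Read 'x': q0→∅, q3→{q0, q4}; union {q0, q4}; ε-closure = {q0, q3, q4}.
Read 'z': q0→{q0, q4}, q3→{q1}, q4→∅; union {q0, q1, q4}; ε-closure = {q0, q1, q3, q4}.
Read 'z': q0→{q0, q4}, q1→{q2}, q3→{q1}, q4→∅; union {q0, q1, q2, q4}; ε-closure = {q0, q1, q2, q3, q4}.
Read 'z': q0→{q0, q4}, q1→{q2}, q2→{q2}, q3→{q1}, q4→∅; union {q0, q1, q2, q4}; ε-closure = {q0, q1, q2, q3, q4}.
Read 'x': q0→∅, q1→{q1, q3}, q2→{q0, q2, q4}, q3→{q0, q4}, q4→∅; now {q0, q1, q2, q3, q4}.
Read 'x': q0→∅, q1→{q1, q3}, q2→{q0, q2, q4}, q3→{q0, q4}, q4→∅; now {q0, q1, q2, q3, q4}.
Read 'y': q0→{q0, q3}, q1→{q3}, q2→{q1, q2, q4}, q3→{q0}, q4→{q3}; now {q0, q1, q2, q3, q4}.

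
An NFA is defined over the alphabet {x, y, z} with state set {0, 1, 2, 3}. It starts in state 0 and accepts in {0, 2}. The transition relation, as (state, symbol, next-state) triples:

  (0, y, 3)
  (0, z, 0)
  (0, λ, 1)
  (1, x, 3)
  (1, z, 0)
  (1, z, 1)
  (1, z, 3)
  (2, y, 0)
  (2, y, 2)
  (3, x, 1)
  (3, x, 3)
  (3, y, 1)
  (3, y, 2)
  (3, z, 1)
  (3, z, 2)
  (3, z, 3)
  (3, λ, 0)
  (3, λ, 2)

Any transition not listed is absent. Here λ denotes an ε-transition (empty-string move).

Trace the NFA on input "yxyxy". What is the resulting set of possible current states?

{0, 1, 2, 3}

Start: ε-closure({0}) = {0, 1}.
Read 'y': 0→{3}, 1→∅; union {3}; ε-closure = {0, 1, 2, 3}.
Read 'x': 0→∅, 1→{3}, 2→∅, 3→{1, 3}; union {1, 3}; ε-closure = {0, 1, 2, 3}.
Read 'y': 0→{3}, 1→∅, 2→{0, 2}, 3→{1, 2}; now {0, 1, 2, 3}.
Read 'x': 0→∅, 1→{3}, 2→∅, 3→{1, 3}; union {1, 3}; ε-closure = {0, 1, 2, 3}.
Read 'y': 0→{3}, 1→∅, 2→{0, 2}, 3→{1, 2}; now {0, 1, 2, 3}.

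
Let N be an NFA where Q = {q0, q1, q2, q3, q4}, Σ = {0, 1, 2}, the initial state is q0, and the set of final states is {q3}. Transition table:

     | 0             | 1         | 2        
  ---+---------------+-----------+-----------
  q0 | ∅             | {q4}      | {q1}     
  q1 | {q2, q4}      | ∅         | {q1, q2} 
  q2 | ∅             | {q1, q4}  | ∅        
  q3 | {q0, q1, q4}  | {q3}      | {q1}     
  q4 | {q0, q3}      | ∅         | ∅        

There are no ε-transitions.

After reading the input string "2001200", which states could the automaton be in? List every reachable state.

{q0, q3}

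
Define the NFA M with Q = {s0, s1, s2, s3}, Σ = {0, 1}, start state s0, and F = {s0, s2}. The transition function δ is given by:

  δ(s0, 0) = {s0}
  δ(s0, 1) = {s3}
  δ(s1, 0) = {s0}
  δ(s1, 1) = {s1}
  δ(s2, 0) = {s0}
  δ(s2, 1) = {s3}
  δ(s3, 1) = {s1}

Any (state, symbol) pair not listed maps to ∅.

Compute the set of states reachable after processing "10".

∅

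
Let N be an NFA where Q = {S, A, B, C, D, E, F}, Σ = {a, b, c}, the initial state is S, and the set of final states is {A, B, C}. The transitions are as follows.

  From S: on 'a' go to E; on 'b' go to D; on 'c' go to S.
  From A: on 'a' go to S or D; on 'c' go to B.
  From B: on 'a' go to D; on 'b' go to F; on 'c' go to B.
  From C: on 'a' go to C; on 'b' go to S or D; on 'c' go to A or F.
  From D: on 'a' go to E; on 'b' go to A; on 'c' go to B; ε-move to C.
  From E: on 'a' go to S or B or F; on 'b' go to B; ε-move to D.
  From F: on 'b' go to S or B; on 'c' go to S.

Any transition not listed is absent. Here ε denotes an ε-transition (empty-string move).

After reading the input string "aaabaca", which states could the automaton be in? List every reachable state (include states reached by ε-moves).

Start in {S}.
Read 'a': {S} → {C, D, E}.
Read 'a': {C, D, E} → {S, B, C, D, E, F}.
Read 'a': {S, B, C, D, E, F} → {S, B, C, D, E, F}.
Read 'b': {S, B, C, D, E, F} → {S, A, B, C, D, F}.
Read 'a': {S, A, B, C, D, F} → {S, C, D, E}.
Read 'c': {S, C, D, E} → {S, A, B, F}.
Read 'a': {S, A, B, F} → {S, C, D, E}.

{S, C, D, E}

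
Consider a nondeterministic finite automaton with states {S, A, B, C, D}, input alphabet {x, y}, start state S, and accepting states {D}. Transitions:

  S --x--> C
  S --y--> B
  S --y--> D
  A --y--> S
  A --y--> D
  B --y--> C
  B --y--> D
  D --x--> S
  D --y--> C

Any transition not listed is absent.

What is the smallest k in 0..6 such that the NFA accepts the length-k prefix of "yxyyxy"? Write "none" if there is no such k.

1

Start in {S}.
Read 'y': {S} → {B, D}.
None of the earlier sets intersect F, but {B, D} does.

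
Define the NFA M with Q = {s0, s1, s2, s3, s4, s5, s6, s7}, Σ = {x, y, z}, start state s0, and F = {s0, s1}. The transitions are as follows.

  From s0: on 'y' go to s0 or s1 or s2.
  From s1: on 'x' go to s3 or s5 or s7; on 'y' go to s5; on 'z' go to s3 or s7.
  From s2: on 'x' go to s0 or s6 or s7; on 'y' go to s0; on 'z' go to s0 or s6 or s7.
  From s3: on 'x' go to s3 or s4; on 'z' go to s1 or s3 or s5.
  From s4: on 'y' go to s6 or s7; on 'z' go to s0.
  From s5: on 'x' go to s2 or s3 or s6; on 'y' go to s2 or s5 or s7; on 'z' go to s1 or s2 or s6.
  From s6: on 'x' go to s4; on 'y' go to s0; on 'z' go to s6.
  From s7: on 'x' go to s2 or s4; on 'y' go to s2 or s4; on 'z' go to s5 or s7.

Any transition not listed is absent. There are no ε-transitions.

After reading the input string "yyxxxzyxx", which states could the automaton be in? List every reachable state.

Start in {s0}.
Read 'y': s0→{s0, s1, s2}; now {s0, s1, s2}.
Read 'y': s0→{s0, s1, s2}, s1→{s5}, s2→{s0}; now {s0, s1, s2, s5}.
Read 'x': s0→∅, s1→{s3, s5, s7}, s2→{s0, s6, s7}, s5→{s2, s3, s6}; now {s0, s2, s3, s5, s6, s7}.
Read 'x': s0→∅, s2→{s0, s6, s7}, s3→{s3, s4}, s5→{s2, s3, s6}, s6→{s4}, s7→{s2, s4}; now {s0, s2, s3, s4, s6, s7}.
Read 'x': s0→∅, s2→{s0, s6, s7}, s3→{s3, s4}, s4→∅, s6→{s4}, s7→{s2, s4}; now {s0, s2, s3, s4, s6, s7}.
Read 'z': s0→∅, s2→{s0, s6, s7}, s3→{s1, s3, s5}, s4→{s0}, s6→{s6}, s7→{s5, s7}; now {s0, s1, s3, s5, s6, s7}.
Read 'y': s0→{s0, s1, s2}, s1→{s5}, s3→∅, s5→{s2, s5, s7}, s6→{s0}, s7→{s2, s4}; now {s0, s1, s2, s4, s5, s7}.
Read 'x': s0→∅, s1→{s3, s5, s7}, s2→{s0, s6, s7}, s4→∅, s5→{s2, s3, s6}, s7→{s2, s4}; now {s0, s2, s3, s4, s5, s6, s7}.
Read 'x': s0→∅, s2→{s0, s6, s7}, s3→{s3, s4}, s4→∅, s5→{s2, s3, s6}, s6→{s4}, s7→{s2, s4}; now {s0, s2, s3, s4, s6, s7}.

{s0, s2, s3, s4, s6, s7}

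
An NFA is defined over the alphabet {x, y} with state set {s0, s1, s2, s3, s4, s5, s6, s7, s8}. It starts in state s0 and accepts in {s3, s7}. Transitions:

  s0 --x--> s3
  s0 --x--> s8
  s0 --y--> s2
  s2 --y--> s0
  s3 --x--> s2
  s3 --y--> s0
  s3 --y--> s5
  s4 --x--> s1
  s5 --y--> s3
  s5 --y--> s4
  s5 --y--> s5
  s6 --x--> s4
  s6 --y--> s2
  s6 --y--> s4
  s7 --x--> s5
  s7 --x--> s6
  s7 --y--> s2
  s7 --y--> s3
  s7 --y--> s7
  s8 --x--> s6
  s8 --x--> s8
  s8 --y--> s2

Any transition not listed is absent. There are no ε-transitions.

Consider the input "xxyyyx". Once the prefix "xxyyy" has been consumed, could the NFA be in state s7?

Start in {s0}.
Read 'x': {s0} → {s3, s8}.
Read 'x': {s3, s8} → {s2, s6, s8}.
Read 'y': {s2, s6, s8} → {s0, s2, s4}.
Read 'y': {s0, s2, s4} → {s0, s2}.
Read 'y': {s0, s2} → {s0, s2}.
State s7 is not in {s0, s2}.

No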